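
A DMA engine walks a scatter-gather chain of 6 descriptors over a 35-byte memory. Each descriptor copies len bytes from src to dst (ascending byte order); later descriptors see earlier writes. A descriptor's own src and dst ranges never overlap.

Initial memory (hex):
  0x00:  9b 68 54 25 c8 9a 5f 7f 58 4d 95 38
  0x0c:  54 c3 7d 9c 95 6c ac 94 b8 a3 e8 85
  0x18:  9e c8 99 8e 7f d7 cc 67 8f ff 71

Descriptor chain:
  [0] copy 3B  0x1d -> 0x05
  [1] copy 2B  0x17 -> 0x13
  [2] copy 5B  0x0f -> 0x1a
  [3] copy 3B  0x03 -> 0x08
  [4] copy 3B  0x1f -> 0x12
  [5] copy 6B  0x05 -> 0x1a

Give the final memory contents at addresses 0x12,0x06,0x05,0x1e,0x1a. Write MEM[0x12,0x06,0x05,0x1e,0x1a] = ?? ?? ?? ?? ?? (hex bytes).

  after D0: wrote 3B at 0x05 = d7cc67
  after D1: wrote 2B at 0x13 = 859e
  after D2: wrote 5B at 0x1a = 9c956cac85
  after D3: wrote 3B at 0x08 = 25c8d7
  after D4: wrote 3B at 0x12 = 678fff
  after D5: wrote 6B at 0x1a = d7cc6725c8d7
query mem[0x12]=0x67, mem[0x06]=0xcc, mem[0x05]=0xd7, mem[0x1e]=0xc8, mem[0x1a]=0xd7

MEM[0x12,0x06,0x05,0x1e,0x1a] = 67 cc d7 c8 d7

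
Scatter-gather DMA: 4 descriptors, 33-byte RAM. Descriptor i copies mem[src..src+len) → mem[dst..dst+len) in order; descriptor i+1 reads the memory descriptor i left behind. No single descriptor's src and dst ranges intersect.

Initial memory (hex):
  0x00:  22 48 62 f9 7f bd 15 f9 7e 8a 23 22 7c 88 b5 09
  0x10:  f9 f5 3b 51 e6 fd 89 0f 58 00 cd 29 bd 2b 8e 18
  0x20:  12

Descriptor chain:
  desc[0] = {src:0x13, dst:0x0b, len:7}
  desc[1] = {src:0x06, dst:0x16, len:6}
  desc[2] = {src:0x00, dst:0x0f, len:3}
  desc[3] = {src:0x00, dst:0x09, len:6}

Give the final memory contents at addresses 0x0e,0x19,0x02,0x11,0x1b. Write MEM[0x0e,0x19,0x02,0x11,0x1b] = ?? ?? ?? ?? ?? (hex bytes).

#0 dst[0x0b+7] := {0x51,0xe6,0xfd,0x89,0x0f,0x58,0x00}
#1 dst[0x16+6] := {0x15,0xf9,0x7e,0x8a,0x23,0x51}
#2 dst[0x0f+3] := {0x22,0x48,0x62}
#3 dst[0x09+6] := {0x22,0x48,0x62,0xf9,0x7f,0xbd}
query mem[0x0e]=0xbd, mem[0x19]=0x8a, mem[0x02]=0x62, mem[0x11]=0x62, mem[0x1b]=0x51

MEM[0x0e,0x19,0x02,0x11,0x1b] = bd 8a 62 62 51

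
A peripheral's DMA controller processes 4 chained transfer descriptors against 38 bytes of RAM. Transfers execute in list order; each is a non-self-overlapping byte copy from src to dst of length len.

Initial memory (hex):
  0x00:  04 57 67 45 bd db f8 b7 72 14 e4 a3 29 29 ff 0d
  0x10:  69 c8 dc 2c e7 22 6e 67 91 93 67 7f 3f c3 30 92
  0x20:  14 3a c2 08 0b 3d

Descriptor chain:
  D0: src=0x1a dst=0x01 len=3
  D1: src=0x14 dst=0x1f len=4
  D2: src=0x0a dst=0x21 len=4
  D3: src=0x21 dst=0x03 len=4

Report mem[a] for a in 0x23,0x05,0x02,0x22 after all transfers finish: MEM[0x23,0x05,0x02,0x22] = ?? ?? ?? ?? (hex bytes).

  after D0: wrote 3B at 0x01 = 677f3f
  after D1: wrote 4B at 0x1f = e7226e67
  after D2: wrote 4B at 0x21 = e4a32929
  after D3: wrote 4B at 0x03 = e4a32929
query mem[0x23]=0x29, mem[0x05]=0x29, mem[0x02]=0x7f, mem[0x22]=0xa3

MEM[0x23,0x05,0x02,0x22] = 29 29 7f a3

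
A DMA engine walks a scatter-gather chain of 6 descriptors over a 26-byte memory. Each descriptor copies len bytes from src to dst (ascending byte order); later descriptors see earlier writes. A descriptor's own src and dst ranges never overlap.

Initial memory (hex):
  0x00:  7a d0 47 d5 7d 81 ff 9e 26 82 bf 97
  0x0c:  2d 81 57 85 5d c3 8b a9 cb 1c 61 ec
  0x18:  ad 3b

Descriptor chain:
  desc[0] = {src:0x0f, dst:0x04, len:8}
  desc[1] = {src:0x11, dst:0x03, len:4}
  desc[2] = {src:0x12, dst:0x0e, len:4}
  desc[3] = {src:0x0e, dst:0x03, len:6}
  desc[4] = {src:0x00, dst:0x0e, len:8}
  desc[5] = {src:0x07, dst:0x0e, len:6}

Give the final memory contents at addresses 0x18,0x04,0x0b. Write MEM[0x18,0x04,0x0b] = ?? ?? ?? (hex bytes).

D0: mem[0x04..0x0b] <- [85 5d c3 8b a9 cb 1c 61]
D1: mem[0x03..0x06] <- [c3 8b a9 cb]
D2: mem[0x0e..0x11] <- [8b a9 cb 1c]
D3: mem[0x03..0x08] <- [8b a9 cb 1c 8b a9]
D4: mem[0x0e..0x15] <- [7a d0 47 8b a9 cb 1c 8b]
D5: mem[0x0e..0x13] <- [8b a9 cb 1c 61 2d]
query mem[0x18]=0xad, mem[0x04]=0xa9, mem[0x0b]=0x61

MEM[0x18,0x04,0x0b] = ad a9 61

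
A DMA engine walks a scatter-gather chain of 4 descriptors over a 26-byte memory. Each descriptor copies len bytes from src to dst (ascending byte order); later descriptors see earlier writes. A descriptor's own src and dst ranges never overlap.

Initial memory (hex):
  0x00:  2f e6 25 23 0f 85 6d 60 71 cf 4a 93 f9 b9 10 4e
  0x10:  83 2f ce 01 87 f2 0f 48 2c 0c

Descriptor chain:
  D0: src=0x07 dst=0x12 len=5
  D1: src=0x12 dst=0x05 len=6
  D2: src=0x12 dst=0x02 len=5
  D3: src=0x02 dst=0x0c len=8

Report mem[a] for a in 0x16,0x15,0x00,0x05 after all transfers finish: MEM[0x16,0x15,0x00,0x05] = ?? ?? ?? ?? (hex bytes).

#0 dst[0x12+5] := {0x60,0x71,0xcf,0x4a,0x93}
#1 dst[0x05+6] := {0x60,0x71,0xcf,0x4a,0x93,0x48}
#2 dst[0x02+5] := {0x60,0x71,0xcf,0x4a,0x93}
#3 dst[0x0c+8] := {0x60,0x71,0xcf,0x4a,0x93,0xcf,0x4a,0x93}
query mem[0x16]=0x93, mem[0x15]=0x4a, mem[0x00]=0x2f, mem[0x05]=0x4a

MEM[0x16,0x15,0x00,0x05] = 93 4a 2f 4a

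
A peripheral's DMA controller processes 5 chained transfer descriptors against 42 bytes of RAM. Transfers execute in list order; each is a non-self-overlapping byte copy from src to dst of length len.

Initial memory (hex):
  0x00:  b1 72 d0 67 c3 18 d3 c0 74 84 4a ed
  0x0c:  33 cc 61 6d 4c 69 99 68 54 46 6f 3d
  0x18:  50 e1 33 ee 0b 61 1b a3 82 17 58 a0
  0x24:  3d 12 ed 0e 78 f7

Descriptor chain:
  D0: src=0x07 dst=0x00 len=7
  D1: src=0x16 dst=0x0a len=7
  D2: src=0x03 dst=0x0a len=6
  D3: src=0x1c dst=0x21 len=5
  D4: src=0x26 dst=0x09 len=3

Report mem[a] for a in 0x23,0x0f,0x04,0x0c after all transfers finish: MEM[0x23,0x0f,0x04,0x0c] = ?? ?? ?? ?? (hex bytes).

MEM[0x23,0x0f,0x04,0x0c] = 1b 74 ed 33

  after D0: wrote 7B at 0x00 = c074844aed33cc
  after D1: wrote 7B at 0x0a = 6f3d50e133ee0b
  after D2: wrote 6B at 0x0a = 4aed33ccc074
  after D3: wrote 5B at 0x21 = 0b611ba382
  after D4: wrote 3B at 0x09 = ed0e78
query mem[0x23]=0x1b, mem[0x0f]=0x74, mem[0x04]=0xed, mem[0x0c]=0x33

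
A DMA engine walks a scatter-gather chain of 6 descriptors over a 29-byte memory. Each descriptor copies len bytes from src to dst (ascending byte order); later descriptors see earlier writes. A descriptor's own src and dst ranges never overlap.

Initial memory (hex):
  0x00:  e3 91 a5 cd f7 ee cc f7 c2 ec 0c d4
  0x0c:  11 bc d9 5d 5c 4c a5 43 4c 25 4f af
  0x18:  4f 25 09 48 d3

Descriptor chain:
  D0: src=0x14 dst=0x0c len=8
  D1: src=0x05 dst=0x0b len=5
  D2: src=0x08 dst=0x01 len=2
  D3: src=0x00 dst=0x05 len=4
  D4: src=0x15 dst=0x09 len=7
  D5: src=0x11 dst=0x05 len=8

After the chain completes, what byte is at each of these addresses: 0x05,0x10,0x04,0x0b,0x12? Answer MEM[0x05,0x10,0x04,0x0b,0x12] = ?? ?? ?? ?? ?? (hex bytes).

MEM[0x05,0x10,0x04,0x0b,0x12] = 25 4f f7 af 09

#0 dst[0x0c+8] := {0x4c,0x25,0x4f,0xaf,0x4f,0x25,0x09,0x48}
#1 dst[0x0b+5] := {0xee,0xcc,0xf7,0xc2,0xec}
#2 dst[0x01+2] := {0xc2,0xec}
#3 dst[0x05+4] := {0xe3,0xc2,0xec,0xcd}
#4 dst[0x09+7] := {0x25,0x4f,0xaf,0x4f,0x25,0x09,0x48}
#5 dst[0x05+8] := {0x25,0x09,0x48,0x4c,0x25,0x4f,0xaf,0x4f}
query mem[0x05]=0x25, mem[0x10]=0x4f, mem[0x04]=0xf7, mem[0x0b]=0xaf, mem[0x12]=0x09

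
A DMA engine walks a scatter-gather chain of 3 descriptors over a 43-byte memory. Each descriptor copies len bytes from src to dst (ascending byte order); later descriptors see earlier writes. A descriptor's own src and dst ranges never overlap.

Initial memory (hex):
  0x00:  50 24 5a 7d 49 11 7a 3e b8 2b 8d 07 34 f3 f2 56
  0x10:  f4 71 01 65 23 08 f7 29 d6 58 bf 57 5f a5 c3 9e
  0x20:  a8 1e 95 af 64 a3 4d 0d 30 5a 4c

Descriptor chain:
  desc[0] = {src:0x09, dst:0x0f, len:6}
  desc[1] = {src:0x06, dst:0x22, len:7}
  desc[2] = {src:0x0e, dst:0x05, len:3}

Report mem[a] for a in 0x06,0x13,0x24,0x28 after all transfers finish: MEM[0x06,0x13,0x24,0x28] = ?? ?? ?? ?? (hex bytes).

[0] 0x09->0x0f len=6 : 2b 8d 07 34 f3 f2
[1] 0x06->0x22 len=7 : 7a 3e b8 2b 8d 07 34
[2] 0x0e->0x05 len=3 : f2 2b 8d
query mem[0x06]=0x2b, mem[0x13]=0xf3, mem[0x24]=0xb8, mem[0x28]=0x34

MEM[0x06,0x13,0x24,0x28] = 2b f3 b8 34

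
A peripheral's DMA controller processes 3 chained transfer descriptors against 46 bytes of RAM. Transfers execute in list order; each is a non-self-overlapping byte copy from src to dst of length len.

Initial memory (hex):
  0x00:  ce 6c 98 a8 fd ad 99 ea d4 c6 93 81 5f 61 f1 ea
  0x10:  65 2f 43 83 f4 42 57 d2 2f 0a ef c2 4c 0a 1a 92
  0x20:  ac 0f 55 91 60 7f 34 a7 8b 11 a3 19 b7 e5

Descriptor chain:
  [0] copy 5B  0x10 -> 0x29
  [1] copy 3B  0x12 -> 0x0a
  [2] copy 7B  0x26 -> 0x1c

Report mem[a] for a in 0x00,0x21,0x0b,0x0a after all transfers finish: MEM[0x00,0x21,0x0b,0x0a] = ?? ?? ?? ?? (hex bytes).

MEM[0x00,0x21,0x0b,0x0a] = ce 43 83 43

#0 dst[0x29+5] := {0x65,0x2f,0x43,0x83,0xf4}
#1 dst[0x0a+3] := {0x43,0x83,0xf4}
#2 dst[0x1c+7] := {0x34,0xa7,0x8b,0x65,0x2f,0x43,0x83}
query mem[0x00]=0xce, mem[0x21]=0x43, mem[0x0b]=0x83, mem[0x0a]=0x43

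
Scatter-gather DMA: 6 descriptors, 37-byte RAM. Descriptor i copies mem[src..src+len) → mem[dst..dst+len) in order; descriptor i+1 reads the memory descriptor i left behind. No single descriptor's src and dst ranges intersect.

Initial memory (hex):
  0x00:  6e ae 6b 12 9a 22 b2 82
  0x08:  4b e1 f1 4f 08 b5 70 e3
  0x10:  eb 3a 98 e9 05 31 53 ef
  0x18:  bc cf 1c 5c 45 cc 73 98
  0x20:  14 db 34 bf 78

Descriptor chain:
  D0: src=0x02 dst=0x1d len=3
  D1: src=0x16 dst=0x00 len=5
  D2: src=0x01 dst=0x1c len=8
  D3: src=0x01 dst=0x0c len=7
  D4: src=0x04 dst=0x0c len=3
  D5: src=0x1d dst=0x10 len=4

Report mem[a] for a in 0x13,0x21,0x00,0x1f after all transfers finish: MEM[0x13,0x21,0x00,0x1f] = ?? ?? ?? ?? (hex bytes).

[0] 0x02->0x1d len=3 : 6b 12 9a
[1] 0x16->0x00 len=5 : 53 ef bc cf 1c
[2] 0x01->0x1c len=8 : ef bc cf 1c 22 b2 82 4b
[3] 0x01->0x0c len=7 : ef bc cf 1c 22 b2 82
[4] 0x04->0x0c len=3 : 1c 22 b2
[5] 0x1d->0x10 len=4 : bc cf 1c 22
query mem[0x13]=0x22, mem[0x21]=0xb2, mem[0x00]=0x53, mem[0x1f]=0x1c

MEM[0x13,0x21,0x00,0x1f] = 22 b2 53 1c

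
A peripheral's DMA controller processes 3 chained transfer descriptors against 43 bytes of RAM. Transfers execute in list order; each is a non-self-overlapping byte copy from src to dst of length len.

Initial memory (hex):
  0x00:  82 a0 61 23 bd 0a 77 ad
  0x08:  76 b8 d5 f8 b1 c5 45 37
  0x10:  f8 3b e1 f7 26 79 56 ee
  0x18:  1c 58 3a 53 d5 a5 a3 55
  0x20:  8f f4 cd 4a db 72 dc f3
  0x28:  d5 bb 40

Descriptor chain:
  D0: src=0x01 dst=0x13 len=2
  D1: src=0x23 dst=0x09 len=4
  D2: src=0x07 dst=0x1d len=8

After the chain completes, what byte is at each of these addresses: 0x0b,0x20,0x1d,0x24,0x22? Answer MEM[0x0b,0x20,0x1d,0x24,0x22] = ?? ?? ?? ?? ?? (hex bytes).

  after D0: wrote 2B at 0x13 = a061
  after D1: wrote 4B at 0x09 = 4adb72dc
  after D2: wrote 8B at 0x1d = ad764adb72dcc545
query mem[0x0b]=0x72, mem[0x20]=0xdb, mem[0x1d]=0xad, mem[0x24]=0x45, mem[0x22]=0xdc

MEM[0x0b,0x20,0x1d,0x24,0x22] = 72 db ad 45 dc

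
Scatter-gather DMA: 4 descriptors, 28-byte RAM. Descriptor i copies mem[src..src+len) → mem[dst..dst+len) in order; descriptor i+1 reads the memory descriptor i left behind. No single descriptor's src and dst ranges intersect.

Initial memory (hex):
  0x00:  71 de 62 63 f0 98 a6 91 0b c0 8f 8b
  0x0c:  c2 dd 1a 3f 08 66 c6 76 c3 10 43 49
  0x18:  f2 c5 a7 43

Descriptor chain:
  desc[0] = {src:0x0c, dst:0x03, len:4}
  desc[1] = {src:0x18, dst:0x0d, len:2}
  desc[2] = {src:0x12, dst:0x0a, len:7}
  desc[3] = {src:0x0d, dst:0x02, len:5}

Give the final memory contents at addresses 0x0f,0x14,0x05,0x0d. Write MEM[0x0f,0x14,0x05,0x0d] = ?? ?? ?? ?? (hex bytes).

D0: mem[0x03..0x06] <- [c2 dd 1a 3f]
D1: mem[0x0d..0x0e] <- [f2 c5]
D2: mem[0x0a..0x10] <- [c6 76 c3 10 43 49 f2]
D3: mem[0x02..0x06] <- [10 43 49 f2 66]
query mem[0x0f]=0x49, mem[0x14]=0xc3, mem[0x05]=0xf2, mem[0x0d]=0x10

MEM[0x0f,0x14,0x05,0x0d] = 49 c3 f2 10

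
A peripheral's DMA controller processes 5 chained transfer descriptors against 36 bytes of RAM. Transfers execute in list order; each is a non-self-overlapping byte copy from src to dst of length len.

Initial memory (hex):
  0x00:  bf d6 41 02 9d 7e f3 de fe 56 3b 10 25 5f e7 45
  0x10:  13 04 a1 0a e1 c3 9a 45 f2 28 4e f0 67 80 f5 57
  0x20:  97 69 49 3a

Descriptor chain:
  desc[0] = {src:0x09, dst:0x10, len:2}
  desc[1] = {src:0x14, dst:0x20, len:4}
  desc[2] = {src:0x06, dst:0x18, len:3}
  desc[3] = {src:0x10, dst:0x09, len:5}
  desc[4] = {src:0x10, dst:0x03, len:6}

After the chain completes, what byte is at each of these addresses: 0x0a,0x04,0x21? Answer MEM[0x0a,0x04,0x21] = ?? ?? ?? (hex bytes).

  after D0: wrote 2B at 0x10 = 563b
  after D1: wrote 4B at 0x20 = e1c39a45
  after D2: wrote 3B at 0x18 = f3defe
  after D3: wrote 5B at 0x09 = 563ba10ae1
  after D4: wrote 6B at 0x03 = 563ba10ae1c3
query mem[0x0a]=0x3b, mem[0x04]=0x3b, mem[0x21]=0xc3

MEM[0x0a,0x04,0x21] = 3b 3b c3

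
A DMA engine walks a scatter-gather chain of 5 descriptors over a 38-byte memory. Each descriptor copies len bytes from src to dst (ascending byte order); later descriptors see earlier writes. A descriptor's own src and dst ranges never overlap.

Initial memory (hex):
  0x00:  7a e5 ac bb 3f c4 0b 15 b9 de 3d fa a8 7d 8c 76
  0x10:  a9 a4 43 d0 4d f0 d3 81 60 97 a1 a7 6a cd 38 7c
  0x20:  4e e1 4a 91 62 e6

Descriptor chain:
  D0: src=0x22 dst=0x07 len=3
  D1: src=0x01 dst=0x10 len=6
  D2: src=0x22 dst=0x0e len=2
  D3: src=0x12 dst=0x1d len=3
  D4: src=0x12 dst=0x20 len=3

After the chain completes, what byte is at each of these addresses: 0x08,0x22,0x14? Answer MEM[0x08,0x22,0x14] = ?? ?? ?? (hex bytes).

D0: mem[0x07..0x09] <- [4a 91 62]
D1: mem[0x10..0x15] <- [e5 ac bb 3f c4 0b]
D2: mem[0x0e..0x0f] <- [4a 91]
D3: mem[0x1d..0x1f] <- [bb 3f c4]
D4: mem[0x20..0x22] <- [bb 3f c4]
query mem[0x08]=0x91, mem[0x22]=0xc4, mem[0x14]=0xc4

MEM[0x08,0x22,0x14] = 91 c4 c4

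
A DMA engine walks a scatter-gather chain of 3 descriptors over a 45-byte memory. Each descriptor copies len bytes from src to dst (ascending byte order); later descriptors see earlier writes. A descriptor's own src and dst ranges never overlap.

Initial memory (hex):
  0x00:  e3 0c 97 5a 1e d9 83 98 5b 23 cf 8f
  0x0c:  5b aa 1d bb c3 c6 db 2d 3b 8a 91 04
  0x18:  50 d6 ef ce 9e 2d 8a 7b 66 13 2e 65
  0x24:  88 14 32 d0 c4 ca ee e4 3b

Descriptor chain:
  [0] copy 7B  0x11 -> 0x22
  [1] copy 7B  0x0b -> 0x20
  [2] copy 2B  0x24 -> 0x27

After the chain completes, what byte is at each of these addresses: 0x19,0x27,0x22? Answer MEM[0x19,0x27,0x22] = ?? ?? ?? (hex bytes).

  after D0: wrote 7B at 0x22 = c6db2d3b8a9104
  after D1: wrote 7B at 0x20 = 8f5baa1dbbc3c6
  after D2: wrote 2B at 0x27 = bbc3
query mem[0x19]=0xd6, mem[0x27]=0xbb, mem[0x22]=0xaa

MEM[0x19,0x27,0x22] = d6 bb aa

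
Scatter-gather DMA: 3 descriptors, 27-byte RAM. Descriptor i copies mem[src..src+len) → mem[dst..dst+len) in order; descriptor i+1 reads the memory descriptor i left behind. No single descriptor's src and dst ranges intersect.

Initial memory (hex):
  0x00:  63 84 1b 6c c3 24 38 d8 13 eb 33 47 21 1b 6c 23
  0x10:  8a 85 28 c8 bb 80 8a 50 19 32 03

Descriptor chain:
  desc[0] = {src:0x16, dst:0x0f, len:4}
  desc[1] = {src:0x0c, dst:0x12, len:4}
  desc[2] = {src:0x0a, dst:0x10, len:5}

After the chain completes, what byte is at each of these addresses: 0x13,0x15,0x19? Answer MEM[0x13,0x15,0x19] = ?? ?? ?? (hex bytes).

D0: mem[0x0f..0x12] <- [8a 50 19 32]
D1: mem[0x12..0x15] <- [21 1b 6c 8a]
D2: mem[0x10..0x14] <- [33 47 21 1b 6c]
query mem[0x13]=0x1b, mem[0x15]=0x8a, mem[0x19]=0x32

MEM[0x13,0x15,0x19] = 1b 8a 32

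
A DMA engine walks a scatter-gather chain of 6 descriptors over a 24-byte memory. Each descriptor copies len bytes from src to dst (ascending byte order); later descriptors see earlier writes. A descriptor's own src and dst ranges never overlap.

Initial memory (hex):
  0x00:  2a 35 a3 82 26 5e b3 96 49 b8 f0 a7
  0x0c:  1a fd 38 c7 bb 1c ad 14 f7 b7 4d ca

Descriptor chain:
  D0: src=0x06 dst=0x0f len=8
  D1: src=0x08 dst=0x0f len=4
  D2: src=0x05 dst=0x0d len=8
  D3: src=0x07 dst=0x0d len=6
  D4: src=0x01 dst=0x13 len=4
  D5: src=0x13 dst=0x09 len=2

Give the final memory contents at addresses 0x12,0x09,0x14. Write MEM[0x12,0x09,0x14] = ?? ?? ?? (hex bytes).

MEM[0x12,0x09,0x14] = 1a 35 a3

#0 dst[0x0f+8] := {0xb3,0x96,0x49,0xb8,0xf0,0xa7,0x1a,0xfd}
#1 dst[0x0f+4] := {0x49,0xb8,0xf0,0xa7}
#2 dst[0x0d+8] := {0x5e,0xb3,0x96,0x49,0xb8,0xf0,0xa7,0x1a}
#3 dst[0x0d+6] := {0x96,0x49,0xb8,0xf0,0xa7,0x1a}
#4 dst[0x13+4] := {0x35,0xa3,0x82,0x26}
#5 dst[0x09+2] := {0x35,0xa3}
query mem[0x12]=0x1a, mem[0x09]=0x35, mem[0x14]=0xa3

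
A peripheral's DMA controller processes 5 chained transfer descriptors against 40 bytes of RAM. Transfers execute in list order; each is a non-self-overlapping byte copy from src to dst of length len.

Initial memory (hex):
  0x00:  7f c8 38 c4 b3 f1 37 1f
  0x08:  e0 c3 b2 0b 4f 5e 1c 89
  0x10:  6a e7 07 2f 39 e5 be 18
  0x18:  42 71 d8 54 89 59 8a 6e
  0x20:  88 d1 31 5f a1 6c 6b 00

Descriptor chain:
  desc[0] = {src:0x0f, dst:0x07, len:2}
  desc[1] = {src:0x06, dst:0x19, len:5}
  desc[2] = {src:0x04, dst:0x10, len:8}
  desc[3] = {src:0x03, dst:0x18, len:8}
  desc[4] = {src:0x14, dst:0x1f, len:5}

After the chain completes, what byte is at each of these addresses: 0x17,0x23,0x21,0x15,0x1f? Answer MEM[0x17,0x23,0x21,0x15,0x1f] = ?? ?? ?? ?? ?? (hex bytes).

[0] 0x0f->0x07 len=2 : 89 6a
[1] 0x06->0x19 len=5 : 37 89 6a c3 b2
[2] 0x04->0x10 len=8 : b3 f1 37 89 6a c3 b2 0b
[3] 0x03->0x18 len=8 : c4 b3 f1 37 89 6a c3 b2
[4] 0x14->0x1f len=5 : 6a c3 b2 0b c4
query mem[0x17]=0x0b, mem[0x23]=0xc4, mem[0x21]=0xb2, mem[0x15]=0xc3, mem[0x1f]=0x6a

MEM[0x17,0x23,0x21,0x15,0x1f] = 0b c4 b2 c3 6a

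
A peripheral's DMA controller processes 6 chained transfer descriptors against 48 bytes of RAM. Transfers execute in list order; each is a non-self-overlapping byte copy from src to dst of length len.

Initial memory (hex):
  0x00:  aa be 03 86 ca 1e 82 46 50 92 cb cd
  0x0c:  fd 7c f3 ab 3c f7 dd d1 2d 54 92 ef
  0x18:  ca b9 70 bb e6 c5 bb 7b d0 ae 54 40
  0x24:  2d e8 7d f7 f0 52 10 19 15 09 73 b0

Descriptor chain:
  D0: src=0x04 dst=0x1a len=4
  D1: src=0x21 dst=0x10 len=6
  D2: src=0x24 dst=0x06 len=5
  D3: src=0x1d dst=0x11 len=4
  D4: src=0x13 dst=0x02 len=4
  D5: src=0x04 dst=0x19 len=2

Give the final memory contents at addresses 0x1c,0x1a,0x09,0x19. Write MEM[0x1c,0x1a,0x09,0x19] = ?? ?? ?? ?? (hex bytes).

#0 dst[0x1a+4] := {0xca,0x1e,0x82,0x46}
#1 dst[0x10+6] := {0xae,0x54,0x40,0x2d,0xe8,0x7d}
#2 dst[0x06+5] := {0x2d,0xe8,0x7d,0xf7,0xf0}
#3 dst[0x11+4] := {0x46,0xbb,0x7b,0xd0}
#4 dst[0x02+4] := {0x7b,0xd0,0x7d,0x92}
#5 dst[0x19+2] := {0x7d,0x92}
query mem[0x1c]=0x82, mem[0x1a]=0x92, mem[0x09]=0xf7, mem[0x19]=0x7d

MEM[0x1c,0x1a,0x09,0x19] = 82 92 f7 7d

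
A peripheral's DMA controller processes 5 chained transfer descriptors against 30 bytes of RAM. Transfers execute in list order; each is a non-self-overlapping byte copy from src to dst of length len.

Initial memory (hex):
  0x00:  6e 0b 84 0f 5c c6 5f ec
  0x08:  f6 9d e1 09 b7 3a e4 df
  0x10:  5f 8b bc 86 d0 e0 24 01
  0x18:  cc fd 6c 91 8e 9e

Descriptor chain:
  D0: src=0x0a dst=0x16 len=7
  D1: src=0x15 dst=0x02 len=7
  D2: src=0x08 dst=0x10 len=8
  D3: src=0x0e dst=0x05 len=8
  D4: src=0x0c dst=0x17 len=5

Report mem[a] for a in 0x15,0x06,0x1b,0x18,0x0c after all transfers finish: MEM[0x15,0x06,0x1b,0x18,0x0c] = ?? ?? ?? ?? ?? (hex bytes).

D0: mem[0x16..0x1c] <- [e1 09 b7 3a e4 df 5f]
D1: mem[0x02..0x08] <- [e0 e1 09 b7 3a e4 df]
D2: mem[0x10..0x17] <- [df 9d e1 09 b7 3a e4 df]
D3: mem[0x05..0x0c] <- [e4 df df 9d e1 09 b7 3a]
D4: mem[0x17..0x1b] <- [3a 3a e4 df df]
query mem[0x15]=0x3a, mem[0x06]=0xdf, mem[0x1b]=0xdf, mem[0x18]=0x3a, mem[0x0c]=0x3a

MEM[0x15,0x06,0x1b,0x18,0x0c] = 3a df df 3a 3a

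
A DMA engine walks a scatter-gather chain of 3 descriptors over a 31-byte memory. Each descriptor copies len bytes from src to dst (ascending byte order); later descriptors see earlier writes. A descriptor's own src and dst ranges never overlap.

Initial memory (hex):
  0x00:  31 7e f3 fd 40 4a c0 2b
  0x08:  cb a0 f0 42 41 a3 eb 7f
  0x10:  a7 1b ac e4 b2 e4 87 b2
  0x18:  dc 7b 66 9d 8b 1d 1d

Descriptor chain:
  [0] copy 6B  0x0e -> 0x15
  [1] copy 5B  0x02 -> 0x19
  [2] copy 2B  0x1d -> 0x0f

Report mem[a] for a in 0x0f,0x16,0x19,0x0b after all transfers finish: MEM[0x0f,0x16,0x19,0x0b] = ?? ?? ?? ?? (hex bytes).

#0 dst[0x15+6] := {0xeb,0x7f,0xa7,0x1b,0xac,0xe4}
#1 dst[0x19+5] := {0xf3,0xfd,0x40,0x4a,0xc0}
#2 dst[0x0f+2] := {0xc0,0x1d}
query mem[0x0f]=0xc0, mem[0x16]=0x7f, mem[0x19]=0xf3, mem[0x0b]=0x42

MEM[0x0f,0x16,0x19,0x0b] = c0 7f f3 42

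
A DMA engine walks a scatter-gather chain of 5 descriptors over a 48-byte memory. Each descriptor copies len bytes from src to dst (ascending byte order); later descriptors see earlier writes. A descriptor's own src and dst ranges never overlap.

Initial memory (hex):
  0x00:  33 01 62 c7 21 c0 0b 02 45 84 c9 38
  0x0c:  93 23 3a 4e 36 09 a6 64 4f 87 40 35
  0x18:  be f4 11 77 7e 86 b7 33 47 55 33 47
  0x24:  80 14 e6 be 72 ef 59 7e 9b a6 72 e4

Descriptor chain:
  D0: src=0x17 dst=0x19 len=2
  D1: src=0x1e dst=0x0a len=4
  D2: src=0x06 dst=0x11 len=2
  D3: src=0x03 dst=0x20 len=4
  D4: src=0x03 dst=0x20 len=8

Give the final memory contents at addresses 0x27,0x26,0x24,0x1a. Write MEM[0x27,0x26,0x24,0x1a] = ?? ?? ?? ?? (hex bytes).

[0] 0x17->0x19 len=2 : 35 be
[1] 0x1e->0x0a len=4 : b7 33 47 55
[2] 0x06->0x11 len=2 : 0b 02
[3] 0x03->0x20 len=4 : c7 21 c0 0b
[4] 0x03->0x20 len=8 : c7 21 c0 0b 02 45 84 b7
query mem[0x27]=0xb7, mem[0x26]=0x84, mem[0x24]=0x02, mem[0x1a]=0xbe

MEM[0x27,0x26,0x24,0x1a] = b7 84 02 be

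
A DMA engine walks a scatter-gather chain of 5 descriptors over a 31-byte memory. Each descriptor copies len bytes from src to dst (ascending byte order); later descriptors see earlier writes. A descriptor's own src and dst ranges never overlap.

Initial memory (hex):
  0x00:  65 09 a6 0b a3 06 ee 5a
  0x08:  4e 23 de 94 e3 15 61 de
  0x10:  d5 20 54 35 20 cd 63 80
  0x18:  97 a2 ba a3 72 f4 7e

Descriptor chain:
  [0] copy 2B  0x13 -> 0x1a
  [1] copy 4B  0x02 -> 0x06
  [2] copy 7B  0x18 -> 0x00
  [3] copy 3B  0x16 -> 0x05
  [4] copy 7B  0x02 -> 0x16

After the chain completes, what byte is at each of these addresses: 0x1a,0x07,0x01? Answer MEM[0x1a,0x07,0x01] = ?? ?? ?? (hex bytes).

MEM[0x1a,0x07,0x01] = 80 97 a2

  after D0: wrote 2B at 0x1a = 3520
  after D1: wrote 4B at 0x06 = a60ba306
  after D2: wrote 7B at 0x00 = 97a2352072f47e
  after D3: wrote 3B at 0x05 = 638097
  after D4: wrote 7B at 0x16 = 352072638097a3
query mem[0x1a]=0x80, mem[0x07]=0x97, mem[0x01]=0xa2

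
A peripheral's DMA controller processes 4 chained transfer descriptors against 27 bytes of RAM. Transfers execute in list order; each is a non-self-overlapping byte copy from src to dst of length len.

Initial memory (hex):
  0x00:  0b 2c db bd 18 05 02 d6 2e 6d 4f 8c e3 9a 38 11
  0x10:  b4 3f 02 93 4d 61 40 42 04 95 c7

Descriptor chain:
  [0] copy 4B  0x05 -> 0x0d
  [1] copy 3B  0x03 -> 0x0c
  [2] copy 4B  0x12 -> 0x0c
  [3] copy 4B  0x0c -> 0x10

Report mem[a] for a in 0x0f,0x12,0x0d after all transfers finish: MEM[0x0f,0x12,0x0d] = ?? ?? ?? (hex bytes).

MEM[0x0f,0x12,0x0d] = 61 4d 93

  after D0: wrote 4B at 0x0d = 0502d62e
  after D1: wrote 3B at 0x0c = bd1805
  after D2: wrote 4B at 0x0c = 02934d61
  after D3: wrote 4B at 0x10 = 02934d61
query mem[0x0f]=0x61, mem[0x12]=0x4d, mem[0x0d]=0x93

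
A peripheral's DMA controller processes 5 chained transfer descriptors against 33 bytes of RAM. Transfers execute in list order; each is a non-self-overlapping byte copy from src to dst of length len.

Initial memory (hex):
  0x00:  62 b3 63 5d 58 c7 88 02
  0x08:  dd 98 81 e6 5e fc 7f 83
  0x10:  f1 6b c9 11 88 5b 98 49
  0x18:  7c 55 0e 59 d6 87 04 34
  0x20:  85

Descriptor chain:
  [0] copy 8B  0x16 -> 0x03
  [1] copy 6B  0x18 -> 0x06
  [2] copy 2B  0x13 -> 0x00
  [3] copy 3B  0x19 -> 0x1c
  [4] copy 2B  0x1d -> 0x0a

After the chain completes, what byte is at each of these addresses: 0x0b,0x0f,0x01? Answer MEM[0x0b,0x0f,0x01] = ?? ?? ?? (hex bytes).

  after D0: wrote 8B at 0x03 = 98497c550e59d687
  after D1: wrote 6B at 0x06 = 7c550e59d687
  after D2: wrote 2B at 0x00 = 1188
  after D3: wrote 3B at 0x1c = 550e59
  after D4: wrote 2B at 0x0a = 0e59
query mem[0x0b]=0x59, mem[0x0f]=0x83, mem[0x01]=0x88

MEM[0x0b,0x0f,0x01] = 59 83 88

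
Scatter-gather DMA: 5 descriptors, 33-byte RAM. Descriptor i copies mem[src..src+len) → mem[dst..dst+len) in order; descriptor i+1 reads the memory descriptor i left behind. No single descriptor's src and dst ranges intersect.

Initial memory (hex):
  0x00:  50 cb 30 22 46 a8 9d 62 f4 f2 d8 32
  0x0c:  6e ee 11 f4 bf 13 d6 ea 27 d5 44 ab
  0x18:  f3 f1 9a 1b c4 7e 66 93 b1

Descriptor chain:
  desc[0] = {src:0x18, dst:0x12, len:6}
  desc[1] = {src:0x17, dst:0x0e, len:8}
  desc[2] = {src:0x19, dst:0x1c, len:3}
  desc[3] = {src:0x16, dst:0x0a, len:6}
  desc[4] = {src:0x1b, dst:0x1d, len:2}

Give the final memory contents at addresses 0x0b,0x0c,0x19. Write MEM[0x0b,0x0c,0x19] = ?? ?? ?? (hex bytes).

MEM[0x0b,0x0c,0x19] = 7e f3 f1

#0 dst[0x12+6] := {0xf3,0xf1,0x9a,0x1b,0xc4,0x7e}
#1 dst[0x0e+8] := {0x7e,0xf3,0xf1,0x9a,0x1b,0xc4,0x7e,0x66}
#2 dst[0x1c+3] := {0xf1,0x9a,0x1b}
#3 dst[0x0a+6] := {0xc4,0x7e,0xf3,0xf1,0x9a,0x1b}
#4 dst[0x1d+2] := {0x1b,0xf1}
query mem[0x0b]=0x7e, mem[0x0c]=0xf3, mem[0x19]=0xf1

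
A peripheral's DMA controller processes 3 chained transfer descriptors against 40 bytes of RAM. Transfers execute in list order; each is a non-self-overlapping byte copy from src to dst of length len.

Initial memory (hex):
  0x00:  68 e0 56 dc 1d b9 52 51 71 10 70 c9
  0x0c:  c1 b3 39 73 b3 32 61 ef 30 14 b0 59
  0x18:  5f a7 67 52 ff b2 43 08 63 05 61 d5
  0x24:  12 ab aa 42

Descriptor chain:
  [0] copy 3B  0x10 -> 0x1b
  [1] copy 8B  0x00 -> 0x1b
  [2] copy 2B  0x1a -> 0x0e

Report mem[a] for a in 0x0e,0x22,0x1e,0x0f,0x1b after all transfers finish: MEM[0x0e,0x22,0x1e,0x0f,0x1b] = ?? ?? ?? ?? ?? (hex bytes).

D0: mem[0x1b..0x1d] <- [b3 32 61]
D1: mem[0x1b..0x22] <- [68 e0 56 dc 1d b9 52 51]
D2: mem[0x0e..0x0f] <- [67 68]
query mem[0x0e]=0x67, mem[0x22]=0x51, mem[0x1e]=0xdc, mem[0x0f]=0x68, mem[0x1b]=0x68

MEM[0x0e,0x22,0x1e,0x0f,0x1b] = 67 51 dc 68 68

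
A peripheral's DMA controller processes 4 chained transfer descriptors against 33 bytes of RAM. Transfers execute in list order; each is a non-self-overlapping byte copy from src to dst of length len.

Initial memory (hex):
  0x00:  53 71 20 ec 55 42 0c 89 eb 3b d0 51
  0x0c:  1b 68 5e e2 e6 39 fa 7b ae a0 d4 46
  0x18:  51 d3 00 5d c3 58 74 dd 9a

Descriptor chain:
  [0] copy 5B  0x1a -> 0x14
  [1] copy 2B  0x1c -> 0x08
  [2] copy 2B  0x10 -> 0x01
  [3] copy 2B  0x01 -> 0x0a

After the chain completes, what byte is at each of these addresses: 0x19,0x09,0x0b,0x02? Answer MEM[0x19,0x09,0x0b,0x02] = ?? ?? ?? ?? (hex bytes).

D0: mem[0x14..0x18] <- [00 5d c3 58 74]
D1: mem[0x08..0x09] <- [c3 58]
D2: mem[0x01..0x02] <- [e6 39]
D3: mem[0x0a..0x0b] <- [e6 39]
query mem[0x19]=0xd3, mem[0x09]=0x58, mem[0x0b]=0x39, mem[0x02]=0x39

MEM[0x19,0x09,0x0b,0x02] = d3 58 39 39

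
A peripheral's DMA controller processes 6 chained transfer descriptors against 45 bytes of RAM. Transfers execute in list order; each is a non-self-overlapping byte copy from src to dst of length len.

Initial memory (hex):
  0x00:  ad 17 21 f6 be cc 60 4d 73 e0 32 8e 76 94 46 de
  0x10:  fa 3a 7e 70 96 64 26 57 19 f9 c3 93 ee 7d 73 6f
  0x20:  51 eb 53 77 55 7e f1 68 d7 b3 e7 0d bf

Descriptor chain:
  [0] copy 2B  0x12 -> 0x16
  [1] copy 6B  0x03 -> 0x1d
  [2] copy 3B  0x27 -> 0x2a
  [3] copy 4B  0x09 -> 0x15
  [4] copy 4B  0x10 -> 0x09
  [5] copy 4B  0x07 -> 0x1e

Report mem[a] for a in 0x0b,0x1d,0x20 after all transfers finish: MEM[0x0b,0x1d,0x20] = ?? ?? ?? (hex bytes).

D0: mem[0x16..0x17] <- [7e 70]
D1: mem[0x1d..0x22] <- [f6 be cc 60 4d 73]
D2: mem[0x2a..0x2c] <- [68 d7 b3]
D3: mem[0x15..0x18] <- [e0 32 8e 76]
D4: mem[0x09..0x0c] <- [fa 3a 7e 70]
D5: mem[0x1e..0x21] <- [4d 73 fa 3a]
query mem[0x0b]=0x7e, mem[0x1d]=0xf6, mem[0x20]=0xfa

MEM[0x0b,0x1d,0x20] = 7e f6 fa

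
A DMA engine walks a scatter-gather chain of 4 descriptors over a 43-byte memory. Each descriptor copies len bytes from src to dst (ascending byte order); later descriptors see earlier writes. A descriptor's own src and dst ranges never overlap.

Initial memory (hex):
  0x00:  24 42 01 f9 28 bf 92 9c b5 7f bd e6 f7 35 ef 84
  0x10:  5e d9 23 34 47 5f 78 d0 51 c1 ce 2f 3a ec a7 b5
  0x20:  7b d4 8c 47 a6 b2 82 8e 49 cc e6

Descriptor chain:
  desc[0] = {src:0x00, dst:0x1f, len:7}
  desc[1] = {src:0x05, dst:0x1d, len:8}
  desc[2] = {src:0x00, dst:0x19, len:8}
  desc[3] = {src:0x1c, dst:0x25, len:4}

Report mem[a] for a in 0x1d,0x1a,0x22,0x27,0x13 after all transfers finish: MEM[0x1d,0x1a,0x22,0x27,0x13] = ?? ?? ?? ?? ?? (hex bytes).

  after D0: wrote 7B at 0x1f = 244201f928bf92
  after D1: wrote 8B at 0x1d = bf929cb57fbde6f7
  after D2: wrote 8B at 0x19 = 244201f928bf929c
  after D3: wrote 4B at 0x25 = f928bf92
query mem[0x1d]=0x28, mem[0x1a]=0x42, mem[0x22]=0xbd, mem[0x27]=0xbf, mem[0x13]=0x34

MEM[0x1d,0x1a,0x22,0x27,0x13] = 28 42 bd bf 34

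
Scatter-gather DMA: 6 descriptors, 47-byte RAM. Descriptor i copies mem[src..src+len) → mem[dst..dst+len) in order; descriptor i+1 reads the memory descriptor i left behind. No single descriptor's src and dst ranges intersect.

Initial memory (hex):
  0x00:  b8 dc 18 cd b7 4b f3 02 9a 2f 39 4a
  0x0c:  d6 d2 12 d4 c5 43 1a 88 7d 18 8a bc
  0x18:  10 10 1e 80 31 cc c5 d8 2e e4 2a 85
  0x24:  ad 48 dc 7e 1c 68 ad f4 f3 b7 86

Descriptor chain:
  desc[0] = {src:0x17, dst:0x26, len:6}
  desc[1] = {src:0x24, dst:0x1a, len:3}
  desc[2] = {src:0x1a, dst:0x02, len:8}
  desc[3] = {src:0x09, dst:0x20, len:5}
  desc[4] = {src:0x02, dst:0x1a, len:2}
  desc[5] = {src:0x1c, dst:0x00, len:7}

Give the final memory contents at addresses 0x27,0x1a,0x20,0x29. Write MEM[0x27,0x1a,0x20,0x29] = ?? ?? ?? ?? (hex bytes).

MEM[0x27,0x1a,0x20,0x29] = 10 ad e4 1e

#0 dst[0x26+6] := {0xbc,0x10,0x10,0x1e,0x80,0x31}
#1 dst[0x1a+3] := {0xad,0x48,0xbc}
#2 dst[0x02+8] := {0xad,0x48,0xbc,0xcc,0xc5,0xd8,0x2e,0xe4}
#3 dst[0x20+5] := {0xe4,0x39,0x4a,0xd6,0xd2}
#4 dst[0x1a+2] := {0xad,0x48}
#5 dst[0x00+7] := {0xbc,0xcc,0xc5,0xd8,0xe4,0x39,0x4a}
query mem[0x27]=0x10, mem[0x1a]=0xad, mem[0x20]=0xe4, mem[0x29]=0x1e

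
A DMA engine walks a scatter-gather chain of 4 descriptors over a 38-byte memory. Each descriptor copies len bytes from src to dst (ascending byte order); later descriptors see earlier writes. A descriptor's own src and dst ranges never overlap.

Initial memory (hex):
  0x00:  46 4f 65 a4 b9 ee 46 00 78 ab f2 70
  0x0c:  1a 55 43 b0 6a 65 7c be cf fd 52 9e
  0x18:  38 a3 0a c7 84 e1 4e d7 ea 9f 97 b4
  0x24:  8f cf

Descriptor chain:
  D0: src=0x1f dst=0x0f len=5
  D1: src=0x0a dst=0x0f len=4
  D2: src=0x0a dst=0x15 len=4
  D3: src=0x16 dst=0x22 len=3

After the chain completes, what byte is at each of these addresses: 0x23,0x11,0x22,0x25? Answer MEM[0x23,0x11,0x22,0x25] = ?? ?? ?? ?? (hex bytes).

[0] 0x1f->0x0f len=5 : d7 ea 9f 97 b4
[1] 0x0a->0x0f len=4 : f2 70 1a 55
[2] 0x0a->0x15 len=4 : f2 70 1a 55
[3] 0x16->0x22 len=3 : 70 1a 55
query mem[0x23]=0x1a, mem[0x11]=0x1a, mem[0x22]=0x70, mem[0x25]=0xcf

MEM[0x23,0x11,0x22,0x25] = 1a 1a 70 cf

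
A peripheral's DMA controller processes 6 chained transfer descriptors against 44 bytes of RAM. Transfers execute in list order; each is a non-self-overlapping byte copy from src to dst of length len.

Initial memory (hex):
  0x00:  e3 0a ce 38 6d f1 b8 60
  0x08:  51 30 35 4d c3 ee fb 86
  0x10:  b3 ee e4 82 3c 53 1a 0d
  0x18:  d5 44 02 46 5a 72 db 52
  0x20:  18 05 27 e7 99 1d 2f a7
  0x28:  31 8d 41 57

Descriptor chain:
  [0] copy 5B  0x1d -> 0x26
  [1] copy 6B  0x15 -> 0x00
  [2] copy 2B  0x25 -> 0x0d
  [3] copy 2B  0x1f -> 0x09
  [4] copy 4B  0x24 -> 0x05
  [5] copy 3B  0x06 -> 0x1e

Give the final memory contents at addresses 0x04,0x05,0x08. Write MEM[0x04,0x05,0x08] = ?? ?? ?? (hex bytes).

MEM[0x04,0x05,0x08] = 44 99 db

#0 dst[0x26+5] := {0x72,0xdb,0x52,0x18,0x05}
#1 dst[0x00+6] := {0x53,0x1a,0x0d,0xd5,0x44,0x02}
#2 dst[0x0d+2] := {0x1d,0x72}
#3 dst[0x09+2] := {0x52,0x18}
#4 dst[0x05+4] := {0x99,0x1d,0x72,0xdb}
#5 dst[0x1e+3] := {0x1d,0x72,0xdb}
query mem[0x04]=0x44, mem[0x05]=0x99, mem[0x08]=0xdb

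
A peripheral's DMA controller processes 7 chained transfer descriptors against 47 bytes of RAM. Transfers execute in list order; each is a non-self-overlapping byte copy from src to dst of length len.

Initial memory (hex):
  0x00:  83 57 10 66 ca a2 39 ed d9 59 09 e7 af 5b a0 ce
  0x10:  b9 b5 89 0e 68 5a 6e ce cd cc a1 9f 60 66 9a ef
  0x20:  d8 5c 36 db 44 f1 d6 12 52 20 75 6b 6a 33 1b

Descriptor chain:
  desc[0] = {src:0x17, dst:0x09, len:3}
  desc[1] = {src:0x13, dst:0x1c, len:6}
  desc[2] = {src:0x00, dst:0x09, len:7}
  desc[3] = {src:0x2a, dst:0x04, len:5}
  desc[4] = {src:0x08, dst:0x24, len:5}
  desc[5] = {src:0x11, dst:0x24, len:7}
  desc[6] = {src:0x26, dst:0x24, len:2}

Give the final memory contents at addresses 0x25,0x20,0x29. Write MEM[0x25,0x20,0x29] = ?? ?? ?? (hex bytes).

MEM[0x25,0x20,0x29] = 68 ce 6e

#0 dst[0x09+3] := {0xce,0xcd,0xcc}
#1 dst[0x1c+6] := {0x0e,0x68,0x5a,0x6e,0xce,0xcd}
#2 dst[0x09+7] := {0x83,0x57,0x10,0x66,0xca,0xa2,0x39}
#3 dst[0x04+5] := {0x75,0x6b,0x6a,0x33,0x1b}
#4 dst[0x24+5] := {0x1b,0x83,0x57,0x10,0x66}
#5 dst[0x24+7] := {0xb5,0x89,0x0e,0x68,0x5a,0x6e,0xce}
#6 dst[0x24+2] := {0x0e,0x68}
query mem[0x25]=0x68, mem[0x20]=0xce, mem[0x29]=0x6e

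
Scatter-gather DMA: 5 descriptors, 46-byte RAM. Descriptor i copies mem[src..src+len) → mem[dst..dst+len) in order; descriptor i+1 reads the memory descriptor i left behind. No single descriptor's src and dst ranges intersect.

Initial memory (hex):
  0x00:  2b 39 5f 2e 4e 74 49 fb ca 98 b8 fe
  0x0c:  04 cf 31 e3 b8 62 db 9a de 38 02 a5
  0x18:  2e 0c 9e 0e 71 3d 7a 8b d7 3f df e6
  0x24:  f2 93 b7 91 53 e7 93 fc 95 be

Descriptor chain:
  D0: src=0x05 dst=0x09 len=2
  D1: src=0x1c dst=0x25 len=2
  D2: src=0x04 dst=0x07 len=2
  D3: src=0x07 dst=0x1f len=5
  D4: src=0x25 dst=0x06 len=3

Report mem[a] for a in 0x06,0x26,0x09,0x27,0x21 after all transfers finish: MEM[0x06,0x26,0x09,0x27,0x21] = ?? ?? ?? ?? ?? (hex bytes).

MEM[0x06,0x26,0x09,0x27,0x21] = 71 3d 74 91 74

#0 dst[0x09+2] := {0x74,0x49}
#1 dst[0x25+2] := {0x71,0x3d}
#2 dst[0x07+2] := {0x4e,0x74}
#3 dst[0x1f+5] := {0x4e,0x74,0x74,0x49,0xfe}
#4 dst[0x06+3] := {0x71,0x3d,0x91}
query mem[0x06]=0x71, mem[0x26]=0x3d, mem[0x09]=0x74, mem[0x27]=0x91, mem[0x21]=0x74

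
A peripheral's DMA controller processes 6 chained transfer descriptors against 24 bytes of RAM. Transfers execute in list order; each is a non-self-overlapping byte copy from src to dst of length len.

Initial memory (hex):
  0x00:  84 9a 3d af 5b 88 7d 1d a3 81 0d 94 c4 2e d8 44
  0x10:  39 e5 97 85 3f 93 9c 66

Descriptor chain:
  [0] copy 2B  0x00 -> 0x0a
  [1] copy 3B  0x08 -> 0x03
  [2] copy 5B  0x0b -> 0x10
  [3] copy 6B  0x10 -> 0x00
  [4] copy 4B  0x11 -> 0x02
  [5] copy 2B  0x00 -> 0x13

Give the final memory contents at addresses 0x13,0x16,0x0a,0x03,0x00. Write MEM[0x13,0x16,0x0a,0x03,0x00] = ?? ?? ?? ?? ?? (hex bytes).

#0 dst[0x0a+2] := {0x84,0x9a}
#1 dst[0x03+3] := {0xa3,0x81,0x84}
#2 dst[0x10+5] := {0x9a,0xc4,0x2e,0xd8,0x44}
#3 dst[0x00+6] := {0x9a,0xc4,0x2e,0xd8,0x44,0x93}
#4 dst[0x02+4] := {0xc4,0x2e,0xd8,0x44}
#5 dst[0x13+2] := {0x9a,0xc4}
query mem[0x13]=0x9a, mem[0x16]=0x9c, mem[0x0a]=0x84, mem[0x03]=0x2e, mem[0x00]=0x9a

MEM[0x13,0x16,0x0a,0x03,0x00] = 9a 9c 84 2e 9a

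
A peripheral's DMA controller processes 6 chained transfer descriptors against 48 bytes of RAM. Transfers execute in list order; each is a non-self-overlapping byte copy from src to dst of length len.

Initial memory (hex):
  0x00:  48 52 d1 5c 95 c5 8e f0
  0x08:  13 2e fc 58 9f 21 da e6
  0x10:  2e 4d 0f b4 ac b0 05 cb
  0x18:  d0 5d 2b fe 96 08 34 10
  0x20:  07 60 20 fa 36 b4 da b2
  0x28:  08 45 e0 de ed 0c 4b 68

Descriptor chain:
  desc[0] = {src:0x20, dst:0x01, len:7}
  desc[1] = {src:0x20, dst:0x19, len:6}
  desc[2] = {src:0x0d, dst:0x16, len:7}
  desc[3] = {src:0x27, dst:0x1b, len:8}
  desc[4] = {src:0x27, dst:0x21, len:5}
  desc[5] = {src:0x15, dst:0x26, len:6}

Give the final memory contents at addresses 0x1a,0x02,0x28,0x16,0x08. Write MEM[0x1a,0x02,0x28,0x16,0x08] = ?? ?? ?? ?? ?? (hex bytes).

MEM[0x1a,0x02,0x28,0x16,0x08] = 4d 60 da 21 13

#0 dst[0x01+7] := {0x07,0x60,0x20,0xfa,0x36,0xb4,0xda}
#1 dst[0x19+6] := {0x07,0x60,0x20,0xfa,0x36,0xb4}
#2 dst[0x16+7] := {0x21,0xda,0xe6,0x2e,0x4d,0x0f,0xb4}
#3 dst[0x1b+8] := {0xb2,0x08,0x45,0xe0,0xde,0xed,0x0c,0x4b}
#4 dst[0x21+5] := {0xb2,0x08,0x45,0xe0,0xde}
#5 dst[0x26+6] := {0xb0,0x21,0xda,0xe6,0x2e,0x4d}
query mem[0x1a]=0x4d, mem[0x02]=0x60, mem[0x28]=0xda, mem[0x16]=0x21, mem[0x08]=0x13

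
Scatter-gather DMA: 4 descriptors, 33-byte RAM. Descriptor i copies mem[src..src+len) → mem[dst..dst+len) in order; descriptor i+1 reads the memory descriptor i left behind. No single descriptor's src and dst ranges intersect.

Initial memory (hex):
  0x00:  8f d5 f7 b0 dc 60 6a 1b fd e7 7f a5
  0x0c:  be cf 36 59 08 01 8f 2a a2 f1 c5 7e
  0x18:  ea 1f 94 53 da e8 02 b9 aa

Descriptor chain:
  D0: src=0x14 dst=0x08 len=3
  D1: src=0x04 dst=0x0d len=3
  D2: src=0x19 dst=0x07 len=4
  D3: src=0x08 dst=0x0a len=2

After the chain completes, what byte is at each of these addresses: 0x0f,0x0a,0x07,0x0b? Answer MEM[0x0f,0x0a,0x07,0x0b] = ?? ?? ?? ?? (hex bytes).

#0 dst[0x08+3] := {0xa2,0xf1,0xc5}
#1 dst[0x0d+3] := {0xdc,0x60,0x6a}
#2 dst[0x07+4] := {0x1f,0x94,0x53,0xda}
#3 dst[0x0a+2] := {0x94,0x53}
query mem[0x0f]=0x6a, mem[0x0a]=0x94, mem[0x07]=0x1f, mem[0x0b]=0x53

MEM[0x0f,0x0a,0x07,0x0b] = 6a 94 1f 53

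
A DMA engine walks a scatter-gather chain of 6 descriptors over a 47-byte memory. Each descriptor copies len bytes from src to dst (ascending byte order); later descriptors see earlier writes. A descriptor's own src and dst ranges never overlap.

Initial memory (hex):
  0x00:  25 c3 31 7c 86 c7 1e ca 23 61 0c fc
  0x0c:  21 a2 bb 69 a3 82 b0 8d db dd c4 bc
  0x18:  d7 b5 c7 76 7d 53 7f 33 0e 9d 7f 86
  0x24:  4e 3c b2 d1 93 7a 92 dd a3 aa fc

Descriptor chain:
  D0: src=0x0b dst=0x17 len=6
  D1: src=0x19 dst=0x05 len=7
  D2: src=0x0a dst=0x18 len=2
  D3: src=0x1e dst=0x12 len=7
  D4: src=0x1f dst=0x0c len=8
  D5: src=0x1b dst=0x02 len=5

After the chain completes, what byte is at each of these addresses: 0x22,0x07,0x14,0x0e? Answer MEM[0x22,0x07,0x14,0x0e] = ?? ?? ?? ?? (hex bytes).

#0 dst[0x17+6] := {0xfc,0x21,0xa2,0xbb,0x69,0xa3}
#1 dst[0x05+7] := {0xa2,0xbb,0x69,0xa3,0x53,0x7f,0x33}
#2 dst[0x18+2] := {0x7f,0x33}
#3 dst[0x12+7] := {0x7f,0x33,0x0e,0x9d,0x7f,0x86,0x4e}
#4 dst[0x0c+8] := {0x33,0x0e,0x9d,0x7f,0x86,0x4e,0x3c,0xb2}
#5 dst[0x02+5] := {0x69,0xa3,0x53,0x7f,0x33}
query mem[0x22]=0x7f, mem[0x07]=0x69, mem[0x14]=0x0e, mem[0x0e]=0x9d

MEM[0x22,0x07,0x14,0x0e] = 7f 69 0e 9d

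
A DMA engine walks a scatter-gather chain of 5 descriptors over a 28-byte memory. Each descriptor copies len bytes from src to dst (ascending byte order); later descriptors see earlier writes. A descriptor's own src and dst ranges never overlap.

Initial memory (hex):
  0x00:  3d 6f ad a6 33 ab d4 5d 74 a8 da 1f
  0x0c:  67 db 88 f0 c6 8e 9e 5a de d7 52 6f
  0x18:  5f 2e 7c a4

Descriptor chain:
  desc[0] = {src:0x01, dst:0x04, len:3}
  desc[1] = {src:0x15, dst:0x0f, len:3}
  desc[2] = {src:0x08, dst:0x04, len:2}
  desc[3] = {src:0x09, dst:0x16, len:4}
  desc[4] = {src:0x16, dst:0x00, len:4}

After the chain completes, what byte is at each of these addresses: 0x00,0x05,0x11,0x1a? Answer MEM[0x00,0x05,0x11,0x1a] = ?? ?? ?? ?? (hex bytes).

MEM[0x00,0x05,0x11,0x1a] = a8 a8 6f 7c

  after D0: wrote 3B at 0x04 = 6fada6
  after D1: wrote 3B at 0x0f = d7526f
  after D2: wrote 2B at 0x04 = 74a8
  after D3: wrote 4B at 0x16 = a8da1f67
  after D4: wrote 4B at 0x00 = a8da1f67
query mem[0x00]=0xa8, mem[0x05]=0xa8, mem[0x11]=0x6f, mem[0x1a]=0x7c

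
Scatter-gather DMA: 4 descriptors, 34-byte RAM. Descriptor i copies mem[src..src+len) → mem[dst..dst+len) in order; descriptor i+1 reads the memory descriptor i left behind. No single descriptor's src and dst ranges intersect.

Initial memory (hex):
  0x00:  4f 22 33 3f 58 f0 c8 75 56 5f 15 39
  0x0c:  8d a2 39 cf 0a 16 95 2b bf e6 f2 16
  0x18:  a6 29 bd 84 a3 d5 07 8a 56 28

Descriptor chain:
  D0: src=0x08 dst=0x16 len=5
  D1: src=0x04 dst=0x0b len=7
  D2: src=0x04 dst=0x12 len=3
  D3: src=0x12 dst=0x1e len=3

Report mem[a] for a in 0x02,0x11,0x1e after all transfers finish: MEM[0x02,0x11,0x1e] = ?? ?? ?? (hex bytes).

D0: mem[0x16..0x1a] <- [56 5f 15 39 8d]
D1: mem[0x0b..0x11] <- [58 f0 c8 75 56 5f 15]
D2: mem[0x12..0x14] <- [58 f0 c8]
D3: mem[0x1e..0x20] <- [58 f0 c8]
query mem[0x02]=0x33, mem[0x11]=0x15, mem[0x1e]=0x58

MEM[0x02,0x11,0x1e] = 33 15 58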